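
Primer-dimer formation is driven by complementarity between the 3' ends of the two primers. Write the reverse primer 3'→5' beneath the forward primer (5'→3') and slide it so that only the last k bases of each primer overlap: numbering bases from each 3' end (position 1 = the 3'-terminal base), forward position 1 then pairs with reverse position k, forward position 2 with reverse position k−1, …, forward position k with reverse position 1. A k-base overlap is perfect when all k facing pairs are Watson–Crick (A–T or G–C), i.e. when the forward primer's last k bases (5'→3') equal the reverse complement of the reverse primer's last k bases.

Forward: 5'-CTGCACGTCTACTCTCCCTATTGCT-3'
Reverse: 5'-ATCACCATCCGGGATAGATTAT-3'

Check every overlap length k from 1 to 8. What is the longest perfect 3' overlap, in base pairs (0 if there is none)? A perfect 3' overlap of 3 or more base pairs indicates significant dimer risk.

Longest perfect overlap: 0 complementary base pairs; below the dimer-risk threshold (threshold 3).

Last 8 bases (5'→3') — forward …CTATTGCT, reverse …TAGATTAT.
Reverse complement of the reverse primer's last 8 bases: ATAATCTA; its first k bases are the reverse complement of the reverse primer's last k bases, so a perfect k-base overlap needs the forward primer's last k bases to equal them.
Comparing (forward last k vs required): k=1: T vs A ✗; k=2: CT vs AT ✗; k=3: GCT vs ATA ✗; k=4: TGCT vs ATAA ✗; k=5: TTGCT vs ATAAT ✗; k=6: ATTGCT vs ATAATC ✗; k=7: TATTGCT vs ATAATCT ✗; k=8: CTATTGCT vs ATAATCTA ✗.
No overlap length from 1 to 8 is perfect, so the longest perfect 3' overlap is 0.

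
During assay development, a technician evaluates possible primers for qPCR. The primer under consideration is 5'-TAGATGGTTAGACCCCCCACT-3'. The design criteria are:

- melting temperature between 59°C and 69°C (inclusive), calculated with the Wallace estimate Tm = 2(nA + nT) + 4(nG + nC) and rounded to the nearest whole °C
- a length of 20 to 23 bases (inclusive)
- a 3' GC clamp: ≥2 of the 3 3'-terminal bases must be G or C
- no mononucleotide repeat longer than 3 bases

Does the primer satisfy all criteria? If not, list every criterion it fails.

Base counts: A=5, T=5, G=4, C=7 (length 21).
Tm: Tm = 2·10 + 4·11 = 64°C ✓
length: length 21 ✓
GC clamp: 3' end ACT has 1 G/C, need ≥2 ✗
homopolymer run: longest run = 6, exceeds 3 ✗

Fails: GC clamp, homopolymer run.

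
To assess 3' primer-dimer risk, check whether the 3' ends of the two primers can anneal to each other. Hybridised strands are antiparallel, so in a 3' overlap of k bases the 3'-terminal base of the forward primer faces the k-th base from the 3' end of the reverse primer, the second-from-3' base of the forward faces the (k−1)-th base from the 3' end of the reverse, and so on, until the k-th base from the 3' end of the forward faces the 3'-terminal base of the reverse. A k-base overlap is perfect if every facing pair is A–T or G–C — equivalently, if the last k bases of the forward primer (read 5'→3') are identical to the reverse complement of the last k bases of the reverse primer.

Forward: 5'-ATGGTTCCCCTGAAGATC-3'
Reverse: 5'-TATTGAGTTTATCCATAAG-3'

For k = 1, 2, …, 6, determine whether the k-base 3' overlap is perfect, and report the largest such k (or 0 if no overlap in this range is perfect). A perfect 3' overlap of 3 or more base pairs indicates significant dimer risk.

Longest perfect overlap: 1 complementary base pair; below the dimer-risk threshold (threshold 3).

Last 6 bases (5'→3') — forward …AAGATC, reverse …CATAAG.
Reverse complement of the reverse primer's last 6 bases: CTTATG; its first k bases are the reverse complement of the reverse primer's last k bases, so a perfect k-base overlap needs the forward primer's last k bases to equal them.
Comparing (forward last k vs required): k=1: C vs C ✓; k=2: TC vs CT ✗; k=3: ATC vs CTT ✗; k=4: GATC vs CTTA ✗; k=5: AGATC vs CTTAT ✗; k=6: AAGATC vs CTTATG ✗.
Only k = 1 is perfect, so the longest perfect 3' overlap is 1.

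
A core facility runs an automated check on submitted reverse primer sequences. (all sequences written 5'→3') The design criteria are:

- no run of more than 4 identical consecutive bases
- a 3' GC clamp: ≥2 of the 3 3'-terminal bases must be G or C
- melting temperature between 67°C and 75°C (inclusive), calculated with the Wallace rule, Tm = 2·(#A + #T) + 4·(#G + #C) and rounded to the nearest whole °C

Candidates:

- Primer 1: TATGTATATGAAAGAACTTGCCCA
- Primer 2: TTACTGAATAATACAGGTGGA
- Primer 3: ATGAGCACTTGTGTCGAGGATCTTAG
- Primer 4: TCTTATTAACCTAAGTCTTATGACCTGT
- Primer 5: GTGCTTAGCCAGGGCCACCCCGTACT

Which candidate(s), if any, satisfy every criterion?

Primer 1 (24 nt, A=9 T=7 G=4 C=4): longest run = 3 ✓; 3' end CCA has 2 G/C ✓; Tm = 2·16 + 4·8 = 64°C, outside 67–75°C ✗ — fails.
Primer 2 (21 nt, A=8 T=6 G=5 C=2): longest run = 2 ✓; 3' end GGA has 2 G/C ✓; Tm = 2·14 + 4·7 = 56°C, outside 67–75°C ✗ — fails.
Primer 3 (26 nt, A=6 T=8 G=8 C=4): longest run = 2 ✓; 3' end TAG has 1 G/C, need ≥2 ✗; Tm = 2·14 + 4·12 = 76°C, outside 67–75°C ✗ — fails.
Primer 4 (28 nt, A=7 T=12 G=3 C=6): longest run = 2 ✓; 3' end TGT has 1 G/C, need ≥2 ✗; Tm = 2·19 + 4·9 = 74°C ✓ — fails.
Primer 5 (26 nt, A=4 T=5 G=7 C=10): longest run = 4 ✓; 3' end ACT has 1 G/C, need ≥2 ✗; Tm = 2·9 + 4·17 = 86°C, outside 67–75°C ✗ — fails.

None of the candidates satisfy all criteria.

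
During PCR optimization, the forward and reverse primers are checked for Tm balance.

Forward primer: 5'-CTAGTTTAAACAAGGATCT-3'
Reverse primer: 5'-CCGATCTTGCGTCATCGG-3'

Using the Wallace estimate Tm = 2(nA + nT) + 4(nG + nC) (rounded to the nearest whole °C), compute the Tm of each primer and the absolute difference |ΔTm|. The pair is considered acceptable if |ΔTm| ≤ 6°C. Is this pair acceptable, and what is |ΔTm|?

Forward: A=7 T=6 G=3 C=3 → Tm = 2·13 + 4·6 = 50°C.
Reverse: A=2 T=5 G=5 C=6 → Tm = 2·7 + 4·11 = 58°C.
|ΔTm| = |50 − 58| = 8°C, > 6°C.

|ΔTm| = 8°C; the pair is not acceptable.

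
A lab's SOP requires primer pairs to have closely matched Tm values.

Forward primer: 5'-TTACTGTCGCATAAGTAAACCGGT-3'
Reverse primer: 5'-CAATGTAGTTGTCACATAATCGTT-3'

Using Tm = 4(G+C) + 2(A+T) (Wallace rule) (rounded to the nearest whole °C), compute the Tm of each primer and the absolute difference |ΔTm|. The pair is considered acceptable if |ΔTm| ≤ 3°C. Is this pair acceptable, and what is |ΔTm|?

|ΔTm| = 4°C; the pair is not acceptable.

Forward: A=7 T=7 G=5 C=5 → Tm = 2·14 + 4·10 = 68°C.
Reverse: A=7 T=9 G=4 C=4 → Tm = 2·16 + 4·8 = 64°C.
|ΔTm| = |68 − 64| = 4°C, > 3°C.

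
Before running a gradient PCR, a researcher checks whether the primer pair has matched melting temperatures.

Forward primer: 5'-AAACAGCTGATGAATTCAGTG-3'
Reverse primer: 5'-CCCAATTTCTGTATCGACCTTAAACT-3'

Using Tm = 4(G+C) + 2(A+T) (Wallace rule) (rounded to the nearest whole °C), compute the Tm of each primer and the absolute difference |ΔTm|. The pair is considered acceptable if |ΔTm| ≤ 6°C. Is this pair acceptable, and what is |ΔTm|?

|ΔTm| = 14°C; the pair is not acceptable.

Forward: A=8 T=5 G=5 C=3 → Tm = 2·13 + 4·8 = 58°C.
Reverse: A=7 T=9 G=2 C=8 → Tm = 2·16 + 4·10 = 72°C.
|ΔTm| = |58 − 72| = 14°C, > 6°C.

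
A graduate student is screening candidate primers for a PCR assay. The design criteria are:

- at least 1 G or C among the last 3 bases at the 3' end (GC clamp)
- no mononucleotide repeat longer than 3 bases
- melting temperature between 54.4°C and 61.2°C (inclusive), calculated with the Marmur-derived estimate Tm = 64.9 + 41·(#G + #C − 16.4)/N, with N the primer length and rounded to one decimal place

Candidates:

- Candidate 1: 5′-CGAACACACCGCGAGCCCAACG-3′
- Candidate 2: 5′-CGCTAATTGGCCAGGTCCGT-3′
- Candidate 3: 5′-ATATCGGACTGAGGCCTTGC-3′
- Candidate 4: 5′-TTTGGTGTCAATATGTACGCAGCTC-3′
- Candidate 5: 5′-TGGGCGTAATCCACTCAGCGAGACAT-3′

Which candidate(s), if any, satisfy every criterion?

Candidate 1 (22 nt, A=7 T=0 G=5 C=10): 3' end ACG has 2 G/C ✓; longest run = 3 ✓; Tm = 64.9 + 41·(15 − 16.4)/22 = 62.3°C, outside 54.4–61.2°C ✗ — fails.
Candidate 2 (20 nt, A=3 T=5 G=6 C=6): 3' end CGT has 2 G/C ✓; longest run = 2 ✓; Tm = 64.9 + 41·(12 − 16.4)/20 = 55.9°C ✓ — passes.
Candidate 3 (20 nt, A=4 T=5 G=6 C=5): 3' end TGC has 2 G/C ✓; longest run = 2 ✓; Tm = 64.9 + 41·(11 − 16.4)/20 = 53.8°C, outside 54.4–61.2°C ✗ — fails.
Candidate 4 (25 nt, A=5 T=9 G=6 C=5): 3' end CTC has 2 G/C ✓; longest run = 3 ✓; Tm = 64.9 + 41·(11 − 16.4)/25 = 56.0°C ✓ — passes.
Candidate 5 (26 nt, A=7 T=5 G=7 C=7): 3' end CAT has 1 G/C ✓; longest run = 3 ✓; Tm = 64.9 + 41·(14 − 16.4)/26 = 61.1°C ✓ — passes.

Candidate 2, Candidate 4 and Candidate 5.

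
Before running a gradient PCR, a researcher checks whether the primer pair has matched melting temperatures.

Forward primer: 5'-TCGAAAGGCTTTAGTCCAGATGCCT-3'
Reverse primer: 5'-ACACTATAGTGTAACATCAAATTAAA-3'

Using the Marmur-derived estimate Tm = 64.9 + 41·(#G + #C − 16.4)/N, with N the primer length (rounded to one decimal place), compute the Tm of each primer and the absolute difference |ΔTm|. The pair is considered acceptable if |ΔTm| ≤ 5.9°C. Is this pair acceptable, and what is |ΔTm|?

|ΔTm| = 9.2°C; the pair is not acceptable.

Forward: G+C = 12, N = 25 → Tm = 64.9 + 41·(12 − 16.4)/25 = 57.7°C.
Reverse: G+C = 6, N = 26 → Tm = 64.9 + 41·(6 − 16.4)/26 = 48.5°C.
|ΔTm| = |57.7 − 48.5| = 9.2°C, > 5.9°C.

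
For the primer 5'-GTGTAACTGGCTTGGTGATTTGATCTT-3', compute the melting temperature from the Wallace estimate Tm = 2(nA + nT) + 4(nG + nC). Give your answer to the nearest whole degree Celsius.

Base counts: A=4, T=12, G=8, C=3 (length 27).
Tm = 2·(4+12) + 4·(8+3) = 2·16 + 4·11 = 32 + 44 = 76°C.

76°C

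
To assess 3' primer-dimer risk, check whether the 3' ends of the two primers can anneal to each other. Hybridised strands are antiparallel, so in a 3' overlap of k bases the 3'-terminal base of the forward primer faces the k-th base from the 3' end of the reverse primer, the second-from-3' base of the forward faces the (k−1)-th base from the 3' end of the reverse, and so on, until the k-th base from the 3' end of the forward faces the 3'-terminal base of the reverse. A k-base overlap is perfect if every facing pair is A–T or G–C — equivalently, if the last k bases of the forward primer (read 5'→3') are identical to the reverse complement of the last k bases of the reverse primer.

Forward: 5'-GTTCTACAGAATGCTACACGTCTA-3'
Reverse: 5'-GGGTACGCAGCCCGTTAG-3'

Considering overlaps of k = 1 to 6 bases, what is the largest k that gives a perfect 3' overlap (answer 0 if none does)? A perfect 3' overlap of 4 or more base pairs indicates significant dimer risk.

Last 6 bases (5'→3') — forward …CGTCTA, reverse …CGTTAG.
Reverse complement of the reverse primer's last 6 bases: CTAACG; its first k bases are the reverse complement of the reverse primer's last k bases, so a perfect k-base overlap needs the forward primer's last k bases to equal them.
Comparing (forward last k vs required): k=1: A vs C ✗; k=2: TA vs CT ✗; k=3: CTA vs CTA ✓; k=4: TCTA vs CTAA ✗; k=5: GTCTA vs CTAAC ✗; k=6: CGTCTA vs CTAACG ✗.
Only k = 3 is perfect, so the longest perfect 3' overlap is 3.

Longest perfect overlap: 3 complementary base pairs; below the dimer-risk threshold (threshold 4).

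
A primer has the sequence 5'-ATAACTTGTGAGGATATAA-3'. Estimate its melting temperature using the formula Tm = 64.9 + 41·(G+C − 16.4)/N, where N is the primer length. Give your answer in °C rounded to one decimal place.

40.3°C

Base counts: A=8, T=6, G=4, C=1; G+C = 5, N = 19.
Tm = 64.9 + 41·(5 − 16.4)/19 = 64.9 + -467.40/19 = 40.3°C.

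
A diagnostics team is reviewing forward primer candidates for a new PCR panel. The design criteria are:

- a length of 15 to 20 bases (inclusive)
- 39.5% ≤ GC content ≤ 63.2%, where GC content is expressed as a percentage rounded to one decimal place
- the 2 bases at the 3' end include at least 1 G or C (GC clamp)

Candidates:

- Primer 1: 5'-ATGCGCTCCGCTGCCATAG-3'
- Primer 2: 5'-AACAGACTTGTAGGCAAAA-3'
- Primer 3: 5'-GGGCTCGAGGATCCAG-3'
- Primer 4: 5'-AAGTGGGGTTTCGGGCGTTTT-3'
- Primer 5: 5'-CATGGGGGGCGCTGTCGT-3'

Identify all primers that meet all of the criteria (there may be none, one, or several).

Primer 1 only.

Primer 1 (19 nt, A=3 T=4 G=5 C=7): length 19 ✓; GC 12/19 = 63.2% ✓; 3' end AG has 1 G/C ✓ — passes.
Primer 2 (19 nt, A=9 T=3 G=4 C=3): length 19 ✓; GC 7/19 = 36.8%, outside 39.5–63.2% ✗; 3' end AA has 0 G/C, need ≥1 ✗ — fails.
Primer 3 (16 nt, A=3 T=2 G=7 C=4): length 16 ✓; GC 11/16 = 68.8%, outside 39.5–63.2% ✗; 3' end AG has 1 G/C ✓ — fails.
Primer 4 (21 nt, A=2 T=8 G=9 C=2): length 21, outside 15–20 ✗; GC 11/21 = 52.4% ✓; 3' end TT has 0 G/C, need ≥1 ✗ — fails.
Primer 5 (18 nt, A=1 T=4 G=9 C=4): length 18 ✓; GC 13/18 = 72.2%, outside 39.5–63.2% ✗; 3' end GT has 1 G/C ✓ — fails.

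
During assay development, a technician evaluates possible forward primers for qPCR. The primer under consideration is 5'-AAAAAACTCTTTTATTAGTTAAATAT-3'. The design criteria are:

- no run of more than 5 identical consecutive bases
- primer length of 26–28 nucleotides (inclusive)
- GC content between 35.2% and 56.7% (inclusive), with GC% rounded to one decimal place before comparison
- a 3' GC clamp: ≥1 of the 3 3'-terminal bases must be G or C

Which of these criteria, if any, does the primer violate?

Fails: homopolymer run, GC content, GC clamp.

Base counts: A=12, T=11, G=1, C=2 (length 26).
homopolymer run: longest run = 6, exceeds 5 ✗
length: length 26 ✓
GC content: GC 3/26 = 11.5%, outside 35.2–56.7% ✗
GC clamp: 3' end TAT has 0 G/C, need ≥1 ✗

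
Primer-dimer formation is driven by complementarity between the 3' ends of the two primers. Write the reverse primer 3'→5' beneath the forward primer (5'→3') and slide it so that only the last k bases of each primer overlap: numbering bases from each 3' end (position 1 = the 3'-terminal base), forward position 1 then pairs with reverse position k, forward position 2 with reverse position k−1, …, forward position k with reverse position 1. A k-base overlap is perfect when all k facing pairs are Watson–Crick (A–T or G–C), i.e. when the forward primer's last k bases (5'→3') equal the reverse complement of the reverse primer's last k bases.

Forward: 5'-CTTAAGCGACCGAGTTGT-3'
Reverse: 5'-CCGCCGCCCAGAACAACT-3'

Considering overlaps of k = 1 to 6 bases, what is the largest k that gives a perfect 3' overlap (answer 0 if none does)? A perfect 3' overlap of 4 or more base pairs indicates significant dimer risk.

Last 6 bases (5'→3') — forward …AGTTGT, reverse …ACAACT.
Reverse complement of the reverse primer's last 6 bases: AGTTGT; its first k bases are the reverse complement of the reverse primer's last k bases, so a perfect k-base overlap needs the forward primer's last k bases to equal them.
Comparing (forward last k vs required): k=1: T vs A ✗; k=2: GT vs AG ✗; k=3: TGT vs AGT ✗; k=4: TTGT vs AGTT ✗; k=5: GTTGT vs AGTTG ✗; k=6: AGTTGT vs AGTTGT ✓.
Only k = 6 is perfect, so the longest perfect 3' overlap is 6.

Longest perfect overlap: 6 complementary base pairs; significant dimer risk (threshold 4).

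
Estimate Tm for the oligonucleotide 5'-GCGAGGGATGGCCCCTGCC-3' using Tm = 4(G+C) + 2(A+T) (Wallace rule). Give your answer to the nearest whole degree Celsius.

68°C

Base counts: A=2, T=2, G=8, C=7 (length 19).
Tm = 2·(2+2) + 4·(8+7) = 2·4 + 4·15 = 8 + 60 = 68°C.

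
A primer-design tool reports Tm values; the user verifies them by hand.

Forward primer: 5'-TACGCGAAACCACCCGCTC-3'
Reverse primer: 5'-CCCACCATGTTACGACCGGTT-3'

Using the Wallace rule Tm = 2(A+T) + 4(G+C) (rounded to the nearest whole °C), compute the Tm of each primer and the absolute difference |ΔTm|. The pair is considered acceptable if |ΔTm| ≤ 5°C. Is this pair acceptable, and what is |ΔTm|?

|ΔTm| = 4°C; the pair is acceptable.

Forward: A=5 T=2 G=3 C=9 → Tm = 2·7 + 4·12 = 62°C.
Reverse: A=4 T=5 G=4 C=8 → Tm = 2·9 + 4·12 = 66°C.
|ΔTm| = |62 − 66| = 4°C, ≤ 5°C.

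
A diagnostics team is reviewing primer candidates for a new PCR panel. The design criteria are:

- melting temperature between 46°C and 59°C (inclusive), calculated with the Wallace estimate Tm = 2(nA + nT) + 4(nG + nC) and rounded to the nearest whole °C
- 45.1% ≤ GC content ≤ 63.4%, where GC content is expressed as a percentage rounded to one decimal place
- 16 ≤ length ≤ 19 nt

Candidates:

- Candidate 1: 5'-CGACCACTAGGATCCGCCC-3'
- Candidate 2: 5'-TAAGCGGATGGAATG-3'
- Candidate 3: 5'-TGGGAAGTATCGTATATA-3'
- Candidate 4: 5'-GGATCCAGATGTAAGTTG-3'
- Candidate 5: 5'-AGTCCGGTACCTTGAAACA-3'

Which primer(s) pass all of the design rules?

Candidate 1 (19 nt, A=4 T=2 G=4 C=9): Tm = 2·6 + 4·13 = 64°C, outside 46–59°C ✗; GC 13/19 = 68.4%, outside 45.1–63.4% ✗; length 19 ✓ — fails.
Candidate 2 (15 nt, A=5 T=3 G=6 C=1): Tm = 2·8 + 4·7 = 44°C, outside 46–59°C ✗; GC 7/15 = 46.7% ✓; length 15, outside 16–19 ✗ — fails.
Candidate 3 (18 nt, A=6 T=6 G=5 C=1): Tm = 2·12 + 4·6 = 48°C ✓; GC 6/18 = 33.3%, outside 45.1–63.4% ✗; length 18 ✓ — fails.
Candidate 4 (18 nt, A=5 T=5 G=6 C=2): Tm = 2·10 + 4·8 = 52°C ✓; GC 8/18 = 44.4%, outside 45.1–63.4% ✗; length 18 ✓ — fails.
Candidate 5 (19 nt, A=6 T=4 G=4 C=5): Tm = 2·10 + 4·9 = 56°C ✓; GC 9/19 = 47.4% ✓; length 19 ✓ — passes.

Candidate 5 only.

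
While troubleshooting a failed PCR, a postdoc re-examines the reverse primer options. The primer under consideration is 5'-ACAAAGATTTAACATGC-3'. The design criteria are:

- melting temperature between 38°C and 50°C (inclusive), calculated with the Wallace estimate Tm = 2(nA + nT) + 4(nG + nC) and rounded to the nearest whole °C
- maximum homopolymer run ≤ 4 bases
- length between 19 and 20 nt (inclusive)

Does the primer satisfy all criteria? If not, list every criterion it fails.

Fails: length.

Base counts: A=8, T=4, G=2, C=3 (length 17).
Tm: Tm = 2·12 + 4·5 = 44°C ✓
homopolymer run: longest run = 3 ✓
length: length 17, outside 19–20 ✗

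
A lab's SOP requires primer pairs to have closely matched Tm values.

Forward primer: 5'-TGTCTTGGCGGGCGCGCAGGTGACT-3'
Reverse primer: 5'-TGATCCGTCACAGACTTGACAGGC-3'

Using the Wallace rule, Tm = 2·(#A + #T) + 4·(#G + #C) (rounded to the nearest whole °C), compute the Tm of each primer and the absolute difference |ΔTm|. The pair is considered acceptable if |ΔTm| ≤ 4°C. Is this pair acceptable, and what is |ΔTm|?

|ΔTm| = 10°C; the pair is not acceptable.

Forward: A=2 T=6 G=11 C=6 → Tm = 2·8 + 4·17 = 84°C.
Reverse: A=6 T=5 G=6 C=7 → Tm = 2·11 + 4·13 = 74°C.
|ΔTm| = |84 − 74| = 10°C, > 4°C.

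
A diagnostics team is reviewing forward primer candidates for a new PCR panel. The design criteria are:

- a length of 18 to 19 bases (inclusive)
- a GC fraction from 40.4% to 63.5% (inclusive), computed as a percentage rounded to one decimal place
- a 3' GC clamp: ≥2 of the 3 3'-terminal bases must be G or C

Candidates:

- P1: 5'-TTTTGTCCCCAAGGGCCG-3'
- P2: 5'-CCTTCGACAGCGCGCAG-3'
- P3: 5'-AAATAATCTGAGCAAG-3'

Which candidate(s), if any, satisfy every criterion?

P1 only.

P1 (18 nt, A=2 T=5 G=5 C=6): length 18 ✓; GC 11/18 = 61.1% ✓; 3' end CCG has 3 G/C ✓ — passes.
P2 (17 nt, A=3 T=2 G=5 C=7): length 17, outside 18–19 ✗; GC 12/17 = 70.6%, outside 40.4–63.5% ✗; 3' end CAG has 2 G/C ✓ — fails.
P3 (16 nt, A=8 T=3 G=3 C=2): length 16, outside 18–19 ✗; GC 5/16 = 31.3%, outside 40.4–63.5% ✗; 3' end AAG has 1 G/C, need ≥2 ✗ — fails.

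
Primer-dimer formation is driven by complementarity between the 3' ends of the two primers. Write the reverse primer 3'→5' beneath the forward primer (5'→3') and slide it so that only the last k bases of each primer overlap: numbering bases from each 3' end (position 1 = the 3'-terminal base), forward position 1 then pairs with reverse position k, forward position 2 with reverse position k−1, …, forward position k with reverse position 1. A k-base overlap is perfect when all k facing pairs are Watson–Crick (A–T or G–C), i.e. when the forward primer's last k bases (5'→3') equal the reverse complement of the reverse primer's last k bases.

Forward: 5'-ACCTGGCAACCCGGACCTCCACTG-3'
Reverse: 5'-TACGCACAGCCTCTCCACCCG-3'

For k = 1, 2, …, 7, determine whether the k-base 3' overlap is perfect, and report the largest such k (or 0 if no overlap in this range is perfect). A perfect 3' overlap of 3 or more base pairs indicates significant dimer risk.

Longest perfect overlap: 0 complementary base pairs; below the dimer-risk threshold (threshold 3).

Last 7 bases (5'→3') — forward …TCCACTG, reverse …CCACCCG.
Reverse complement of the reverse primer's last 7 bases: CGGGTGG; its first k bases are the reverse complement of the reverse primer's last k bases, so a perfect k-base overlap needs the forward primer's last k bases to equal them.
Comparing (forward last k vs required): k=1: G vs C ✗; k=2: TG vs CG ✗; k=3: CTG vs CGG ✗; k=4: ACTG vs CGGG ✗; k=5: CACTG vs CGGGT ✗; k=6: CCACTG vs CGGGTG ✗; k=7: TCCACTG vs CGGGTGG ✗.
No overlap length from 1 to 7 is perfect, so the longest perfect 3' overlap is 0.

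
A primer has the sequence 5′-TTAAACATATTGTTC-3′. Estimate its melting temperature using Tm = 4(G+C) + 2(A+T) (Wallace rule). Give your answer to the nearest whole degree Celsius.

36°C

Base counts: A=5, T=7, G=1, C=2 (length 15).
Tm = 2·(5+7) + 4·(1+2) = 2·12 + 4·3 = 24 + 12 = 36°C.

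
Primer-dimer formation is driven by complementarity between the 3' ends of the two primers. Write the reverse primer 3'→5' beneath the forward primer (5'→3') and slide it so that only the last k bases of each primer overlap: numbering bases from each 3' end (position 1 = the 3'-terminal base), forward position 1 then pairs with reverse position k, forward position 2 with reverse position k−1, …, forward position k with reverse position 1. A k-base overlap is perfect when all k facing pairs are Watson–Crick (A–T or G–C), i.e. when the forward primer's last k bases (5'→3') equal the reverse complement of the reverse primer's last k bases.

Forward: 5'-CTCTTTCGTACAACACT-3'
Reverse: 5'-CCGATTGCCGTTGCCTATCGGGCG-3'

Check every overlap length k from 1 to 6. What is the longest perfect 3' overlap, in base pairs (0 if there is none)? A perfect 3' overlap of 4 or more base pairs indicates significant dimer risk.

Last 6 bases (5'→3') — forward …AACACT, reverse …CGGGCG.
Reverse complement of the reverse primer's last 6 bases: CGCCCG; its first k bases are the reverse complement of the reverse primer's last k bases, so a perfect k-base overlap needs the forward primer's last k bases to equal them.
Comparing (forward last k vs required): k=1: T vs C ✗; k=2: CT vs CG ✗; k=3: ACT vs CGC ✗; k=4: CACT vs CGCC ✗; k=5: ACACT vs CGCCC ✗; k=6: AACACT vs CGCCCG ✗.
No overlap length from 1 to 6 is perfect, so the longest perfect 3' overlap is 0.

Longest perfect overlap: 0 complementary base pairs; below the dimer-risk threshold (threshold 4).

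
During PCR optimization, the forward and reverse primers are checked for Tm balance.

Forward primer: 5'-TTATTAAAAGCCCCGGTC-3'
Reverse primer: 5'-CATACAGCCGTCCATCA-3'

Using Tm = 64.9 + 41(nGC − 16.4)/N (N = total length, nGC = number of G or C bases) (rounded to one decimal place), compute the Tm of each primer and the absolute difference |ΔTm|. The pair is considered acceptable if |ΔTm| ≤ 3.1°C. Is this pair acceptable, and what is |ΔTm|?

Forward: G+C = 8, N = 18 → Tm = 64.9 + 41·(8 − 16.4)/18 = 45.8°C.
Reverse: G+C = 9, N = 17 → Tm = 64.9 + 41·(9 − 16.4)/17 = 47.1°C.
|ΔTm| = |45.8 − 47.1| = 1.3°C, ≤ 3.1°C.

|ΔTm| = 1.3°C; the pair is acceptable.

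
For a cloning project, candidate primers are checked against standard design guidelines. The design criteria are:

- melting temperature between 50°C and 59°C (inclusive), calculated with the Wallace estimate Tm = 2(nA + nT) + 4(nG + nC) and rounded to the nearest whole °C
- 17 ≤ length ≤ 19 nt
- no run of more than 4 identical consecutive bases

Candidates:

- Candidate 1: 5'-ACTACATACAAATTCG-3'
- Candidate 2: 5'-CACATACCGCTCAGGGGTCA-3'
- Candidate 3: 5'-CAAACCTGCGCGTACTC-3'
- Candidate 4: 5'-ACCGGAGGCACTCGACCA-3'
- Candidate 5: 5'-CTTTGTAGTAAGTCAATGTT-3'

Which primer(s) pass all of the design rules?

Candidate 3 only.

Candidate 1 (16 nt, A=7 T=4 G=1 C=4): Tm = 2·11 + 4·5 = 42°C, outside 50–59°C ✗; length 16, outside 17–19 ✗; longest run = 3 ✓ — fails.
Candidate 2 (20 nt, A=5 T=3 G=5 C=7): Tm = 2·8 + 4·12 = 64°C, outside 50–59°C ✗; length 20, outside 17–19 ✗; longest run = 4 ✓ — fails.
Candidate 3 (17 nt, A=4 T=3 G=3 C=7): Tm = 2·7 + 4·10 = 54°C ✓; length 17 ✓; longest run = 3 ✓ — passes.
Candidate 4 (18 nt, A=5 T=1 G=5 C=7): Tm = 2·6 + 4·12 = 60°C, outside 50–59°C ✗; length 18 ✓; longest run = 2 ✓ — fails.
Candidate 5 (20 nt, A=5 T=9 G=4 C=2): Tm = 2·14 + 4·6 = 52°C ✓; length 20, outside 17–19 ✗; longest run = 3 ✓ — fails.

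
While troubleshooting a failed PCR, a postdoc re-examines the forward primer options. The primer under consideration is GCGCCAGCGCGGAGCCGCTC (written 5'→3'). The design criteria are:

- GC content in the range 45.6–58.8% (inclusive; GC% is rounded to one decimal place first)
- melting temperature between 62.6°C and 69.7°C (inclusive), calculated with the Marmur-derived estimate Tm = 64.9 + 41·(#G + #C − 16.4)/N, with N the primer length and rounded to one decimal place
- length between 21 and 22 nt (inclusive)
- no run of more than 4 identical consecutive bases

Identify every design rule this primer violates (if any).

Base counts: A=2, T=1, G=8, C=9 (length 20).
GC content: GC 17/20 = 85.0%, outside 45.6–58.8% ✗
Tm: Tm = 64.9 + 41·(17 − 16.4)/20 = 66.1°C ✓
length: length 20, outside 21–22 ✗
homopolymer run: longest run = 2 ✓

Fails: GC content, length.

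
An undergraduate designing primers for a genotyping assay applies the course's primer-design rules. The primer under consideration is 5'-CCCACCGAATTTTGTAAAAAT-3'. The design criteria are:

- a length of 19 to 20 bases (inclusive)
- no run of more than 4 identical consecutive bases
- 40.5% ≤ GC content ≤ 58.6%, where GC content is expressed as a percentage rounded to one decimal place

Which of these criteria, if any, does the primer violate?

Base counts: A=8, T=6, G=2, C=5 (length 21).
length: length 21, outside 19–20 ✗
homopolymer run: longest run = 5, exceeds 4 ✗
GC content: GC 7/21 = 33.3%, outside 40.5–58.6% ✗

Fails: length, homopolymer run, GC content.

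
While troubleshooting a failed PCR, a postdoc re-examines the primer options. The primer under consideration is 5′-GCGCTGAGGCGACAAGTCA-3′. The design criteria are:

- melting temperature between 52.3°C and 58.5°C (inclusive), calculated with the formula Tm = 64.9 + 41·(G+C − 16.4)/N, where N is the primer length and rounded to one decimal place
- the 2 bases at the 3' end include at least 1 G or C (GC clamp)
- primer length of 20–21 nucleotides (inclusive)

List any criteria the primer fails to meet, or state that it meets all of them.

Base counts: A=5, T=2, G=7, C=5 (length 19).
Tm: Tm = 64.9 + 41·(12 − 16.4)/19 = 55.4°C ✓
GC clamp: 3' end CA has 1 G/C ✓
length: length 19, outside 20–21 ✗

Fails: length.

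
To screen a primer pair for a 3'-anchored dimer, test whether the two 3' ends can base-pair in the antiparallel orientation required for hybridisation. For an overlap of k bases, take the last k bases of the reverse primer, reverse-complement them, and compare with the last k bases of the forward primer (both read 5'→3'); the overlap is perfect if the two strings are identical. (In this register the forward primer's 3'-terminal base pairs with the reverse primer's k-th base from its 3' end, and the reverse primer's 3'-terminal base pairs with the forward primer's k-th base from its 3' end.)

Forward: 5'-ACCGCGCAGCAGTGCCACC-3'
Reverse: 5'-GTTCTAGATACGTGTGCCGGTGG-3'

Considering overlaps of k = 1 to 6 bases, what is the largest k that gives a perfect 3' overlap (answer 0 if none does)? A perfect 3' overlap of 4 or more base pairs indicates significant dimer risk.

Last 6 bases (5'→3') — forward …GCCACC, reverse …CGGTGG.
Reverse complement of the reverse primer's last 6 bases: CCACCG; its first k bases are the reverse complement of the reverse primer's last k bases, so a perfect k-base overlap needs the forward primer's last k bases to equal them.
Comparing (forward last k vs required): k=1: C vs C ✓; k=2: CC vs CC ✓; k=3: ACC vs CCA ✗; k=4: CACC vs CCAC ✗; k=5: CCACC vs CCACC ✓; k=6: GCCACC vs CCACCG ✗.
Perfect overlaps at k = 1, 2, 5; the largest is 5.

Longest perfect overlap: 5 complementary base pairs; significant dimer risk (threshold 4).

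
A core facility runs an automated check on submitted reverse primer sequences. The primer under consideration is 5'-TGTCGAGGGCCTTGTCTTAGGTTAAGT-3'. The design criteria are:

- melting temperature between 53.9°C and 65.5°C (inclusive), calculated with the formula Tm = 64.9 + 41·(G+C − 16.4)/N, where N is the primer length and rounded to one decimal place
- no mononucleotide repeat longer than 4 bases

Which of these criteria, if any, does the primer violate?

Base counts: A=4, T=10, G=9, C=4 (length 27).
Tm: Tm = 64.9 + 41·(13 − 16.4)/27 = 59.7°C ✓
homopolymer run: longest run = 3 ✓

Meets all criteria.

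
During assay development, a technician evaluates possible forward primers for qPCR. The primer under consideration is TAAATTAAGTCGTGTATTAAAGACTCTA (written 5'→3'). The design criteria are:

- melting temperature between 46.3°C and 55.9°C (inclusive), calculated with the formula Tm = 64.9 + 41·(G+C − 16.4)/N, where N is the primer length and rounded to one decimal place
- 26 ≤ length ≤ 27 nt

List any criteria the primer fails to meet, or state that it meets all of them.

Fails: length.

Base counts: A=11, T=10, G=4, C=3 (length 28).
Tm: Tm = 64.9 + 41·(7 − 16.4)/28 = 51.1°C ✓
length: length 28, outside 26–27 ✗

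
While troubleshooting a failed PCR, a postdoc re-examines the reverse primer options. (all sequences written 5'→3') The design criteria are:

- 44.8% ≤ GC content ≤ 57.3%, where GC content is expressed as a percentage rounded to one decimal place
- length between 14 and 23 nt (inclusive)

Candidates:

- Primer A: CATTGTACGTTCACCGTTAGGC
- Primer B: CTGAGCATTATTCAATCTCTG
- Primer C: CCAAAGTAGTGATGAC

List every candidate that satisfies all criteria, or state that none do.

Primer A only.

Primer A (22 nt, A=4 T=7 G=5 C=6): GC 11/22 = 50.0% ✓; length 22 ✓ — passes.
Primer B (21 nt, A=5 T=8 G=3 C=5): GC 8/21 = 38.1%, outside 44.8–57.3% ✗; length 21 ✓ — fails.
Primer C (16 nt, A=6 T=3 G=4 C=3): GC 7/16 = 43.8%, outside 44.8–57.3% ✗; length 16 ✓ — fails.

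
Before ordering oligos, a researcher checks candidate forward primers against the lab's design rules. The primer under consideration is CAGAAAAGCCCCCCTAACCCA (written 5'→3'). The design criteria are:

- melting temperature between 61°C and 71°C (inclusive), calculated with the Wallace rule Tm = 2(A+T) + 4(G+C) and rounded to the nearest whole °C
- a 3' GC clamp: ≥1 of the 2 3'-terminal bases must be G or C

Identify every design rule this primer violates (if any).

Base counts: A=8, T=1, G=2, C=10 (length 21).
Tm: Tm = 2·9 + 4·12 = 66°C ✓
GC clamp: 3' end CA has 1 G/C ✓

Meets all criteria.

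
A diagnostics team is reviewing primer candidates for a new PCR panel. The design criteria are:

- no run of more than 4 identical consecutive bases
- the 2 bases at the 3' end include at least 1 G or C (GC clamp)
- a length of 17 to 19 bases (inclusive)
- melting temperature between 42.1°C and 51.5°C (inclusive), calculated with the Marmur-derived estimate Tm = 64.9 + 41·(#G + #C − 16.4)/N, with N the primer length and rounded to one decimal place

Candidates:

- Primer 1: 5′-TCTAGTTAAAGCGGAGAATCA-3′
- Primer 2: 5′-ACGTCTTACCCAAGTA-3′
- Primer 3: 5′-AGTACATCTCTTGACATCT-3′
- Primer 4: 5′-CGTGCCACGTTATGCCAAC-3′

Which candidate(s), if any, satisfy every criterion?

Primer 1 (21 nt, A=8 T=5 G=5 C=3): longest run = 3 ✓; 3' end CA has 1 G/C ✓; length 21, outside 17–19 ✗; Tm = 64.9 + 41·(8 − 16.4)/21 = 48.5°C ✓ — fails.
Primer 2 (16 nt, A=5 T=4 G=2 C=5): longest run = 3 ✓; 3' end TA has 0 G/C, need ≥1 ✗; length 16, outside 17–19 ✗; Tm = 64.9 + 41·(7 − 16.4)/16 = 40.8°C, outside 42.1–51.5°C ✗ — fails.
Primer 3 (19 nt, A=5 T=7 G=2 C=5): longest run = 2 ✓; 3' end CT has 1 G/C ✓; length 19 ✓; Tm = 64.9 + 41·(7 − 16.4)/19 = 44.6°C ✓ — passes.
Primer 4 (19 nt, A=4 T=4 G=4 C=7): longest run = 2 ✓; 3' end AC has 1 G/C ✓; length 19 ✓; Tm = 64.9 + 41·(11 − 16.4)/19 = 53.2°C, outside 42.1–51.5°C ✗ — fails.

Primer 3 only.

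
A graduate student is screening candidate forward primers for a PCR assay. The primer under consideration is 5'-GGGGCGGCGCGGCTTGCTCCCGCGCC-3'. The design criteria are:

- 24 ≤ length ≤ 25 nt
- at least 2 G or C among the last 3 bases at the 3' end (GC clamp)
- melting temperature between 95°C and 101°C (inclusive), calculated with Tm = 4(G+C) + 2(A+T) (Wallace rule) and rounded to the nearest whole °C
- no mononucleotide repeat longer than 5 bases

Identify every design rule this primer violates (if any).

Fails: length.

Base counts: A=0, T=3, G=12, C=11 (length 26).
length: length 26, outside 24–25 ✗
GC clamp: 3' end GCC has 3 G/C ✓
Tm: Tm = 2·3 + 4·23 = 98°C ✓
homopolymer run: longest run = 4 ✓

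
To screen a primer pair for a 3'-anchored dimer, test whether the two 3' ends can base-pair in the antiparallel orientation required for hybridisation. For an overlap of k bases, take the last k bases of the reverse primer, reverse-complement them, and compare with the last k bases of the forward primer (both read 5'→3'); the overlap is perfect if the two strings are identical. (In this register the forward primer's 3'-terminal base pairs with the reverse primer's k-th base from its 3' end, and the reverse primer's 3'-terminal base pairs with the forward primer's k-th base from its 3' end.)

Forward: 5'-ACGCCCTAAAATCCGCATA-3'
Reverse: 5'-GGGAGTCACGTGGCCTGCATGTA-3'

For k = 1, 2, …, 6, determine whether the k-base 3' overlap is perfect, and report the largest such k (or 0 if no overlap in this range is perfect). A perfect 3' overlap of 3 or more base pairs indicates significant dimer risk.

Longest perfect overlap: 2 complementary base pairs; below the dimer-risk threshold (threshold 3).

Last 6 bases (5'→3') — forward …CGCATA, reverse …CATGTA.
Reverse complement of the reverse primer's last 6 bases: TACATG; its first k bases are the reverse complement of the reverse primer's last k bases, so a perfect k-base overlap needs the forward primer's last k bases to equal them.
Comparing (forward last k vs required): k=1: A vs T ✗; k=2: TA vs TA ✓; k=3: ATA vs TAC ✗; k=4: CATA vs TACA ✗; k=5: GCATA vs TACAT ✗; k=6: CGCATA vs TACATG ✗.
Only k = 2 is perfect, so the longest perfect 3' overlap is 2.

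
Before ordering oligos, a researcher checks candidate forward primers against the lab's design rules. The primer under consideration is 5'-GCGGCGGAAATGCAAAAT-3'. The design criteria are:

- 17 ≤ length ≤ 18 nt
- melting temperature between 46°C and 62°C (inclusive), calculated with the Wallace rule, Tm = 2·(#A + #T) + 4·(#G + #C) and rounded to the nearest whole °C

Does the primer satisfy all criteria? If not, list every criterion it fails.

Meets all criteria.

Base counts: A=7, T=2, G=6, C=3 (length 18).
length: length 18 ✓
Tm: Tm = 2·9 + 4·9 = 54°C ✓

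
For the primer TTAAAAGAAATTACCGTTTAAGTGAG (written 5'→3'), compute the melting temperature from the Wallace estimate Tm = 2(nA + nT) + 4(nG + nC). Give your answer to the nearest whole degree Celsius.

Base counts: A=11, T=8, G=5, C=2 (length 26).
Tm = 2·(11+8) + 4·(5+2) = 2·19 + 4·7 = 38 + 28 = 66°C.

66°C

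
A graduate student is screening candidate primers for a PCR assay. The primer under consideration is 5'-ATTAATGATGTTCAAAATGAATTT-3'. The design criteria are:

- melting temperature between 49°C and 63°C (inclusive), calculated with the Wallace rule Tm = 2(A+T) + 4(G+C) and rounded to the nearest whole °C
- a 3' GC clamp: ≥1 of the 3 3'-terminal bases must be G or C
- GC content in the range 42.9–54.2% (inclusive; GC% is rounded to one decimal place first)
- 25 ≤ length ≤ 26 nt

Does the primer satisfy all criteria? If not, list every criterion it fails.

Base counts: A=10, T=10, G=3, C=1 (length 24).
Tm: Tm = 2·20 + 4·4 = 56°C ✓
GC clamp: 3' end TTT has 0 G/C, need ≥1 ✗
GC content: GC 4/24 = 16.7%, outside 42.9–54.2% ✗
length: length 24, outside 25–26 ✗

Fails: GC clamp, GC content, length.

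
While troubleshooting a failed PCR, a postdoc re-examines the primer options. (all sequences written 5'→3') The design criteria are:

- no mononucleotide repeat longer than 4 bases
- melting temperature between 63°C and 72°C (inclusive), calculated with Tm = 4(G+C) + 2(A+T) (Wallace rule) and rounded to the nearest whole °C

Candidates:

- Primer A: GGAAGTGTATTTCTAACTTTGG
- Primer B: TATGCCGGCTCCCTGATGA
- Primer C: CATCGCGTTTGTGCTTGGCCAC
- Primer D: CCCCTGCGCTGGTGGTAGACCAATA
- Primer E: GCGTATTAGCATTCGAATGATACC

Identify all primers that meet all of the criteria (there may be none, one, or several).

Primer C and Primer E.

Primer A (22 nt, A=5 T=9 G=6 C=2): longest run = 3 ✓; Tm = 2·14 + 4·8 = 60°C, outside 63–72°C ✗ — fails.
Primer B (19 nt, A=3 T=5 G=5 C=6): longest run = 3 ✓; Tm = 2·8 + 4·11 = 60°C, outside 63–72°C ✗ — fails.
Primer C (22 nt, A=2 T=7 G=6 C=7): longest run = 3 ✓; Tm = 2·9 + 4·13 = 70°C ✓ — passes.
Primer D (25 nt, A=5 T=5 G=7 C=8): longest run = 4 ✓; Tm = 2·10 + 4·15 = 80°C, outside 63–72°C ✗ — fails.
Primer E (24 nt, A=7 T=7 G=5 C=5): longest run = 2 ✓; Tm = 2·14 + 4·10 = 68°C ✓ — passes.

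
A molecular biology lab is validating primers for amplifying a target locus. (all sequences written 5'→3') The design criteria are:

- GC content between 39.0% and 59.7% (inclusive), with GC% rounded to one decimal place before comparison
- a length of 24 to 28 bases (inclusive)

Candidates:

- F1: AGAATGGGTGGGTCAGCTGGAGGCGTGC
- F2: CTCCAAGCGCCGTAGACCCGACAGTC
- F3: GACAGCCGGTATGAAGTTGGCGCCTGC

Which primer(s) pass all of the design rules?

F1 (28 nt, A=5 T=5 G=14 C=4): GC 18/28 = 64.3%, outside 39.0–59.7% ✗; length 28 ✓ — fails.
F2 (26 nt, A=6 T=3 G=6 C=11): GC 17/26 = 65.4%, outside 39.0–59.7% ✗; length 26 ✓ — fails.
F3 (27 nt, A=5 T=5 G=10 C=7): GC 17/27 = 63.0%, outside 39.0–59.7% ✗; length 27 ✓ — fails.

None of the candidates satisfy all criteria.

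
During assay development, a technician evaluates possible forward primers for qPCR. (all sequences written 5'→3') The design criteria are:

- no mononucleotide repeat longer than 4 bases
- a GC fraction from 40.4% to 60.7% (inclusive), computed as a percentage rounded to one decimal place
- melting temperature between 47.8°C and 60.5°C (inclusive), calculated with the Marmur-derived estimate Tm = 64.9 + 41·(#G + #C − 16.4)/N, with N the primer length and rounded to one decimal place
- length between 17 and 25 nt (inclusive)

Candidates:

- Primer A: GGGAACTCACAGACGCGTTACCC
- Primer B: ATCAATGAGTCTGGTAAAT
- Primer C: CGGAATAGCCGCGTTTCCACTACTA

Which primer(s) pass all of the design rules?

Primer A (23 nt, A=6 T=3 G=6 C=8): longest run = 3 ✓; GC 14/23 = 60.9%, outside 40.4–60.7% ✗; Tm = 64.9 + 41·(14 − 16.4)/23 = 60.6°C, outside 47.8–60.5°C ✗; length 23 ✓ — fails.
Primer B (19 nt, A=7 T=6 G=4 C=2): longest run = 3 ✓; GC 6/19 = 31.6%, outside 40.4–60.7% ✗; Tm = 64.9 + 41·(6 − 16.4)/19 = 42.5°C, outside 47.8–60.5°C ✗; length 19 ✓ — fails.
Primer C (25 nt, A=6 T=6 G=5 C=8): longest run = 3 ✓; GC 13/25 = 52.0% ✓; Tm = 64.9 + 41·(13 − 16.4)/25 = 59.3°C ✓; length 25 ✓ — passes.

Primer C only.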